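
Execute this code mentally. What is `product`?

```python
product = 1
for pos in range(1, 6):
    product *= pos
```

Let's trace through this code step by step.

Initialize: product = 1
Entering loop: for pos in range(1, 6):

After execution: product = 120
120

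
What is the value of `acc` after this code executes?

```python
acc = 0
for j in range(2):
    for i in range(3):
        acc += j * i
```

Let's trace through this code step by step.

Initialize: acc = 0
Entering loop: for j in range(2):

After execution: acc = 3
3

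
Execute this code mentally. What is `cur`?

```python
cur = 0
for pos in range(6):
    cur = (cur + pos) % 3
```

Let's trace through this code step by step.

Initialize: cur = 0
Entering loop: for pos in range(6):

After execution: cur = 0
0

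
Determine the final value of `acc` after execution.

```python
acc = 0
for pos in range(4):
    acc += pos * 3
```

Let's trace through this code step by step.

Initialize: acc = 0
Entering loop: for pos in range(4):

After execution: acc = 18
18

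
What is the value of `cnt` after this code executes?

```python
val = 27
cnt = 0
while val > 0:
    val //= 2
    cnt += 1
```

Let's trace through this code step by step.

Initialize: val = 27
Initialize: cnt = 0
Entering loop: while val > 0:

After execution: cnt = 5
5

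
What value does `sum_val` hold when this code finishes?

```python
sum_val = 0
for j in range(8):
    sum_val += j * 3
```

Let's trace through this code step by step.

Initialize: sum_val = 0
Entering loop: for j in range(8):

After execution: sum_val = 84
84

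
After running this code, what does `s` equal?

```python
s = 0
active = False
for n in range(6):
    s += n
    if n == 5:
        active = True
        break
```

Let's trace through this code step by step.

Initialize: s = 0
Initialize: active = False
Entering loop: for n in range(6):

After execution: s = 15
15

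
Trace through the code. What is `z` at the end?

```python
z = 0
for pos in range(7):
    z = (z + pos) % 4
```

Let's trace through this code step by step.

Initialize: z = 0
Entering loop: for pos in range(7):

After execution: z = 1
1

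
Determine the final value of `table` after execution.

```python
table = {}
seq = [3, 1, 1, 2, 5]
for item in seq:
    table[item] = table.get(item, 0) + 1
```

Let's trace through this code step by step.

Initialize: table = {}
Initialize: seq = [3, 1, 1, 2, 5]
Entering loop: for item in seq:

After execution: table = {3: 1, 1: 2, 2: 1, 5: 1}
{3: 1, 1: 2, 2: 1, 5: 1}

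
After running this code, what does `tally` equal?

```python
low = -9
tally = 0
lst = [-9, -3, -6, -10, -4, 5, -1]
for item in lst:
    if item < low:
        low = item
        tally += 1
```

Let's trace through this code step by step.

Initialize: low = -9
Initialize: tally = 0
Initialize: lst = [-9, -3, -6, -10, -4, 5, -1]
Entering loop: for item in lst:

After execution: tally = 1
1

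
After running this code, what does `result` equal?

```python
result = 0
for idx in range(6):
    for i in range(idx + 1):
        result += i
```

Let's trace through this code step by step.

Initialize: result = 0
Entering loop: for idx in range(6):

After execution: result = 35
35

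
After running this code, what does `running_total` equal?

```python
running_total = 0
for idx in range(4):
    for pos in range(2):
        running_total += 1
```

Let's trace through this code step by step.

Initialize: running_total = 0
Entering loop: for idx in range(4):

After execution: running_total = 8
8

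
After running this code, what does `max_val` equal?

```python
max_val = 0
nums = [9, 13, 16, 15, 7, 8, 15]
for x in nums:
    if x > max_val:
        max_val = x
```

Let's trace through this code step by step.

Initialize: max_val = 0
Initialize: nums = [9, 13, 16, 15, 7, 8, 15]
Entering loop: for x in nums:

After execution: max_val = 16
16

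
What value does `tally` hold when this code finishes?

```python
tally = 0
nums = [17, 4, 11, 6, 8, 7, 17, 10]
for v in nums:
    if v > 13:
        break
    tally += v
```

Let's trace through this code step by step.

Initialize: tally = 0
Initialize: nums = [17, 4, 11, 6, 8, 7, 17, 10]
Entering loop: for v in nums:

After execution: tally = 0
0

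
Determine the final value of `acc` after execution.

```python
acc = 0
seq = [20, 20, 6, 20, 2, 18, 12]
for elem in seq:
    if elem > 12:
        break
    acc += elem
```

Let's trace through this code step by step.

Initialize: acc = 0
Initialize: seq = [20, 20, 6, 20, 2, 18, 12]
Entering loop: for elem in seq:

After execution: acc = 0
0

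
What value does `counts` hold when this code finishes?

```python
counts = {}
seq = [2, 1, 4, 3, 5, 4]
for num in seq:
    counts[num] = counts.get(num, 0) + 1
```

Let's trace through this code step by step.

Initialize: counts = {}
Initialize: seq = [2, 1, 4, 3, 5, 4]
Entering loop: for num in seq:

After execution: counts = {2: 1, 1: 1, 4: 2, 3: 1, 5: 1}
{2: 1, 1: 1, 4: 2, 3: 1, 5: 1}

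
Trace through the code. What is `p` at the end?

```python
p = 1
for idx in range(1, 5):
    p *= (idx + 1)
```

Let's trace through this code step by step.

Initialize: p = 1
Entering loop: for idx in range(1, 5):

After execution: p = 120
120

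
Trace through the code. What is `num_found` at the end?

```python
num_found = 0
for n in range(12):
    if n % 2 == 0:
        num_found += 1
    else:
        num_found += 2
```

Let's trace through this code step by step.

Initialize: num_found = 0
Entering loop: for n in range(12):

After execution: num_found = 18
18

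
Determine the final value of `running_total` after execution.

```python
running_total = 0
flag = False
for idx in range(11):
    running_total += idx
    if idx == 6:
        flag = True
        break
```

Let's trace through this code step by step.

Initialize: running_total = 0
Initialize: flag = False
Entering loop: for idx in range(11):

After execution: running_total = 21
21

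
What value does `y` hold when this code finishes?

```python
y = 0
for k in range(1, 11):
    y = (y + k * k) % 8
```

Let's trace through this code step by step.

Initialize: y = 0
Entering loop: for k in range(1, 11):

After execution: y = 1
1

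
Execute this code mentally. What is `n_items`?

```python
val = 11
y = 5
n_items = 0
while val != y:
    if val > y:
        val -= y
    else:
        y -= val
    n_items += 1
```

Let's trace through this code step by step.

Initialize: val = 11
Initialize: y = 5
Initialize: n_items = 0
Entering loop: while val != y:

After execution: n_items = 6
6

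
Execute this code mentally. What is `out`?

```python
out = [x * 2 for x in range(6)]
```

Let's trace through this code step by step.

Initialize: out = [x * 2 for x in range(6)]

After execution: out = [0, 2, 4, 6, 8, 10]
[0, 2, 4, 6, 8, 10]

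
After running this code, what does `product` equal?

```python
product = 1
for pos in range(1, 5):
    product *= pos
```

Let's trace through this code step by step.

Initialize: product = 1
Entering loop: for pos in range(1, 5):

After execution: product = 24
24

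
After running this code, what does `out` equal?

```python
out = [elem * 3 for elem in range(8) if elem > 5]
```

Let's trace through this code step by step.

Initialize: out = [elem * 3 for elem in range(8) if elem > 5]

After execution: out = [18, 21]
[18, 21]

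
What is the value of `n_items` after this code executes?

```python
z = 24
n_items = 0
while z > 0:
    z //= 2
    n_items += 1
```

Let's trace through this code step by step.

Initialize: z = 24
Initialize: n_items = 0
Entering loop: while z > 0:

After execution: n_items = 5
5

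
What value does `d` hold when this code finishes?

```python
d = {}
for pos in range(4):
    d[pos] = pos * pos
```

Let's trace through this code step by step.

Initialize: d = {}
Entering loop: for pos in range(4):

After execution: d = {0: 0, 1: 1, 2: 4, 3: 9}
{0: 0, 1: 1, 2: 4, 3: 9}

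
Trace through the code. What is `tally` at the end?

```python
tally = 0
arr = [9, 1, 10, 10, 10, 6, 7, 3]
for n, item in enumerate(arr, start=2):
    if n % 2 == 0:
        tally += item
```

Let's trace through this code step by step.

Initialize: tally = 0
Initialize: arr = [9, 1, 10, 10, 10, 6, 7, 3]
Entering loop: for n, item in enumerate(arr, start=2):

After execution: tally = 36
36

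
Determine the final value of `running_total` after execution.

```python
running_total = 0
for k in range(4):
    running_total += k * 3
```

Let's trace through this code step by step.

Initialize: running_total = 0
Entering loop: for k in range(4):

After execution: running_total = 18
18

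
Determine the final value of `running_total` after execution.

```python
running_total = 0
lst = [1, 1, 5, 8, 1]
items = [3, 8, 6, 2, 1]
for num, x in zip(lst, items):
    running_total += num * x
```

Let's trace through this code step by step.

Initialize: running_total = 0
Initialize: lst = [1, 1, 5, 8, 1]
Initialize: items = [3, 8, 6, 2, 1]
Entering loop: for num, x in zip(lst, items):

After execution: running_total = 58
58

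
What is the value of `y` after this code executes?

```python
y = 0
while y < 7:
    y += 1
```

Let's trace through this code step by step.

Initialize: y = 0
Entering loop: while y < 7:

After execution: y = 7
7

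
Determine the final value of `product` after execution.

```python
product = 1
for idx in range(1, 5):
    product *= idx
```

Let's trace through this code step by step.

Initialize: product = 1
Entering loop: for idx in range(1, 5):

After execution: product = 24
24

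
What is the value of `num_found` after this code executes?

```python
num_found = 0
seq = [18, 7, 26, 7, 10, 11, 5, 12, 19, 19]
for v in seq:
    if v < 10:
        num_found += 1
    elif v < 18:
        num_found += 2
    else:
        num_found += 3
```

Let's trace through this code step by step.

Initialize: num_found = 0
Initialize: seq = [18, 7, 26, 7, 10, 11, 5, 12, 19, 19]
Entering loop: for v in seq:

After execution: num_found = 21
21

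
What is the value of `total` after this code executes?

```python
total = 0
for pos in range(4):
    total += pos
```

Let's trace through this code step by step.

Initialize: total = 0
Entering loop: for pos in range(4):

After execution: total = 6
6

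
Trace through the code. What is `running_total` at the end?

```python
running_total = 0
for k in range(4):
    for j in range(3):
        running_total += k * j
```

Let's trace through this code step by step.

Initialize: running_total = 0
Entering loop: for k in range(4):

After execution: running_total = 18
18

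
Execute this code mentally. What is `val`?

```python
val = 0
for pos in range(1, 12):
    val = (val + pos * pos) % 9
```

Let's trace through this code step by step.

Initialize: val = 0
Entering loop: for pos in range(1, 12):

After execution: val = 2
2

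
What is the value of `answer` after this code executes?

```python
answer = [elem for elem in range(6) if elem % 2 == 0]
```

Let's trace through this code step by step.

Initialize: answer = [elem for elem in range(6) if elem % 2 == 0]

After execution: answer = [0, 2, 4]
[0, 2, 4]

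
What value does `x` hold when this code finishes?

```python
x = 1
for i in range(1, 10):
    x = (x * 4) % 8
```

Let's trace through this code step by step.

Initialize: x = 1
Entering loop: for i in range(1, 10):

After execution: x = 0
0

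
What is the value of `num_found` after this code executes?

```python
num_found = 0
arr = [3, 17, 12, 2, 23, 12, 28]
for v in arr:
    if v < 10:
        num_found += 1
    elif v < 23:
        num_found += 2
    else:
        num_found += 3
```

Let's trace through this code step by step.

Initialize: num_found = 0
Initialize: arr = [3, 17, 12, 2, 23, 12, 28]
Entering loop: for v in arr:

After execution: num_found = 14
14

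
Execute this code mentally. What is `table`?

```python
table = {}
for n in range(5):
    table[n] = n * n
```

Let's trace through this code step by step.

Initialize: table = {}
Entering loop: for n in range(5):

After execution: table = {0: 0, 1: 1, 2: 4, 3: 9, 4: 16}
{0: 0, 1: 1, 2: 4, 3: 9, 4: 16}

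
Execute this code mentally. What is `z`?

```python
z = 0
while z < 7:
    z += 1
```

Let's trace through this code step by step.

Initialize: z = 0
Entering loop: while z < 7:

After execution: z = 7
7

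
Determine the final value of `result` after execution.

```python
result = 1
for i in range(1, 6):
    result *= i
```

Let's trace through this code step by step.

Initialize: result = 1
Entering loop: for i in range(1, 6):

After execution: result = 120
120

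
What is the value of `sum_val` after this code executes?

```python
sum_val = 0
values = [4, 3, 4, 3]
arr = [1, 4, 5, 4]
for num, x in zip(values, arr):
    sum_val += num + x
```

Let's trace through this code step by step.

Initialize: sum_val = 0
Initialize: values = [4, 3, 4, 3]
Initialize: arr = [1, 4, 5, 4]
Entering loop: for num, x in zip(values, arr):

After execution: sum_val = 28
28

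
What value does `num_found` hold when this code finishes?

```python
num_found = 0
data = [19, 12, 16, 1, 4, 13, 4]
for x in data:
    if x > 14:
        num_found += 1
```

Let's trace through this code step by step.

Initialize: num_found = 0
Initialize: data = [19, 12, 16, 1, 4, 13, 4]
Entering loop: for x in data:

After execution: num_found = 2
2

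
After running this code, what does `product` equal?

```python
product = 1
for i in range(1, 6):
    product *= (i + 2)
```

Let's trace through this code step by step.

Initialize: product = 1
Entering loop: for i in range(1, 6):

After execution: product = 2520
2520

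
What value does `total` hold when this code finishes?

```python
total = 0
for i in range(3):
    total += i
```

Let's trace through this code step by step.

Initialize: total = 0
Entering loop: for i in range(3):

After execution: total = 3
3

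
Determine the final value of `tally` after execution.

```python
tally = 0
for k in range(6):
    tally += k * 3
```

Let's trace through this code step by step.

Initialize: tally = 0
Entering loop: for k in range(6):

After execution: tally = 45
45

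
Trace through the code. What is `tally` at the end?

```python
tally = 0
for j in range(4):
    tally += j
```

Let's trace through this code step by step.

Initialize: tally = 0
Entering loop: for j in range(4):

After execution: tally = 6
6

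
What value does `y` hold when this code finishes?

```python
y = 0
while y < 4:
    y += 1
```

Let's trace through this code step by step.

Initialize: y = 0
Entering loop: while y < 4:

After execution: y = 4
4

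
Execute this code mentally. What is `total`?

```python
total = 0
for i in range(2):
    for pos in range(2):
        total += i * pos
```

Let's trace through this code step by step.

Initialize: total = 0
Entering loop: for i in range(2):

After execution: total = 1
1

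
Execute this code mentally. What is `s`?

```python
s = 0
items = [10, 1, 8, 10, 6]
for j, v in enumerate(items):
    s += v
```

Let's trace through this code step by step.

Initialize: s = 0
Initialize: items = [10, 1, 8, 10, 6]
Entering loop: for j, v in enumerate(items):

After execution: s = 35
35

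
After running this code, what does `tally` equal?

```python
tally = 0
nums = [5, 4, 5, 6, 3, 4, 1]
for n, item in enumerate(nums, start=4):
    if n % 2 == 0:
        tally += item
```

Let's trace through this code step by step.

Initialize: tally = 0
Initialize: nums = [5, 4, 5, 6, 3, 4, 1]
Entering loop: for n, item in enumerate(nums, start=4):

After execution: tally = 14
14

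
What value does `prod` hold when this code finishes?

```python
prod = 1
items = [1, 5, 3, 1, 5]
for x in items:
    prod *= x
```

Let's trace through this code step by step.

Initialize: prod = 1
Initialize: items = [1, 5, 3, 1, 5]
Entering loop: for x in items:

After execution: prod = 75
75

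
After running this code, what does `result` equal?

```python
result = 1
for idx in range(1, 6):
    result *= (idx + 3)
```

Let's trace through this code step by step.

Initialize: result = 1
Entering loop: for idx in range(1, 6):

After execution: result = 6720
6720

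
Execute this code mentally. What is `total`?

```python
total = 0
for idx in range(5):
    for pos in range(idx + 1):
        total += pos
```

Let's trace through this code step by step.

Initialize: total = 0
Entering loop: for idx in range(5):

After execution: total = 20
20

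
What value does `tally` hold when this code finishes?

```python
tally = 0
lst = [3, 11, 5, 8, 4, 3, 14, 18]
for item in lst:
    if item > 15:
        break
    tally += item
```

Let's trace through this code step by step.

Initialize: tally = 0
Initialize: lst = [3, 11, 5, 8, 4, 3, 14, 18]
Entering loop: for item in lst:

After execution: tally = 48
48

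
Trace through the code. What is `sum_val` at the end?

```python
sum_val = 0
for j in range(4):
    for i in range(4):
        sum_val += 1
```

Let's trace through this code step by step.

Initialize: sum_val = 0
Entering loop: for j in range(4):

After execution: sum_val = 16
16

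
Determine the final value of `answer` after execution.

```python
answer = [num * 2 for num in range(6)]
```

Let's trace through this code step by step.

Initialize: answer = [num * 2 for num in range(6)]

After execution: answer = [0, 2, 4, 6, 8, 10]
[0, 2, 4, 6, 8, 10]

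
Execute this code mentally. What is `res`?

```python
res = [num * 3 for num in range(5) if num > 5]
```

Let's trace through this code step by step.

Initialize: res = [num * 3 for num in range(5) if num > 5]

After execution: res = []
[]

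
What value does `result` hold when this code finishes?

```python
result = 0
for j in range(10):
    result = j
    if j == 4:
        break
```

Let's trace through this code step by step.

Initialize: result = 0
Entering loop: for j in range(10):

After execution: result = 4
4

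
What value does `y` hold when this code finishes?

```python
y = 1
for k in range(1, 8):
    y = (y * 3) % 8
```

Let's trace through this code step by step.

Initialize: y = 1
Entering loop: for k in range(1, 8):

After execution: y = 3
3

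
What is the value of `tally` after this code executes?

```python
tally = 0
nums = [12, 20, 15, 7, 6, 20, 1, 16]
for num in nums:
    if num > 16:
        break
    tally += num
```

Let's trace through this code step by step.

Initialize: tally = 0
Initialize: nums = [12, 20, 15, 7, 6, 20, 1, 16]
Entering loop: for num in nums:

After execution: tally = 12
12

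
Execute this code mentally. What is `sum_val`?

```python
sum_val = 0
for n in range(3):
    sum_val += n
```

Let's trace through this code step by step.

Initialize: sum_val = 0
Entering loop: for n in range(3):

After execution: sum_val = 3
3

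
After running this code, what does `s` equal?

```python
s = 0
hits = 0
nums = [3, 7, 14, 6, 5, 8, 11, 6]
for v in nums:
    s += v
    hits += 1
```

Let's trace through this code step by step.

Initialize: s = 0
Initialize: hits = 0
Initialize: nums = [3, 7, 14, 6, 5, 8, 11, 6]
Entering loop: for v in nums:

After execution: s = 60
60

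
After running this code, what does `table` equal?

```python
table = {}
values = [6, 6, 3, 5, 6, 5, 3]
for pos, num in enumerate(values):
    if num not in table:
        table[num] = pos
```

Let's trace through this code step by step.

Initialize: table = {}
Initialize: values = [6, 6, 3, 5, 6, 5, 3]
Entering loop: for pos, num in enumerate(values):

After execution: table = {6: 0, 3: 2, 5: 3}
{6: 0, 3: 2, 5: 3}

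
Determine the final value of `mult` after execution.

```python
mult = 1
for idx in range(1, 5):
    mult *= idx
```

Let's trace through this code step by step.

Initialize: mult = 1
Entering loop: for idx in range(1, 5):

After execution: mult = 24
24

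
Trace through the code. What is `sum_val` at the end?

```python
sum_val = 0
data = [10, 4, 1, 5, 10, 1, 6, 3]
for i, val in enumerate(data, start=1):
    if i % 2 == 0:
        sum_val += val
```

Let's trace through this code step by step.

Initialize: sum_val = 0
Initialize: data = [10, 4, 1, 5, 10, 1, 6, 3]
Entering loop: for i, val in enumerate(data, start=1):

After execution: sum_val = 13
13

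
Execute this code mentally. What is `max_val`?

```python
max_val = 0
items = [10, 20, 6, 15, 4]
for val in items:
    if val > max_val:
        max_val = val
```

Let's trace through this code step by step.

Initialize: max_val = 0
Initialize: items = [10, 20, 6, 15, 4]
Entering loop: for val in items:

After execution: max_val = 20
20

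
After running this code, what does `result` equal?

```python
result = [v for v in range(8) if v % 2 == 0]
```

Let's trace through this code step by step.

Initialize: result = [v for v in range(8) if v % 2 == 0]

After execution: result = [0, 2, 4, 6]
[0, 2, 4, 6]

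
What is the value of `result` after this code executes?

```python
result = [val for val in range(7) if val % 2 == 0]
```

Let's trace through this code step by step.

Initialize: result = [val for val in range(7) if val % 2 == 0]

After execution: result = [0, 2, 4, 6]
[0, 2, 4, 6]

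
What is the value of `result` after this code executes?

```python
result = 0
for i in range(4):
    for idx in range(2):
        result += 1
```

Let's trace through this code step by step.

Initialize: result = 0
Entering loop: for i in range(4):

After execution: result = 8
8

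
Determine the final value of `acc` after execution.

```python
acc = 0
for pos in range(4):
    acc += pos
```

Let's trace through this code step by step.

Initialize: acc = 0
Entering loop: for pos in range(4):

After execution: acc = 6
6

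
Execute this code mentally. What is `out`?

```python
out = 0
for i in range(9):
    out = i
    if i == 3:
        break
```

Let's trace through this code step by step.

Initialize: out = 0
Entering loop: for i in range(9):

After execution: out = 3
3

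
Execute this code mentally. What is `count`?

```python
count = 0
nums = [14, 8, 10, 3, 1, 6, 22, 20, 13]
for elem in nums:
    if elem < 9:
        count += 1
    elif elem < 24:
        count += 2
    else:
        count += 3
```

Let's trace through this code step by step.

Initialize: count = 0
Initialize: nums = [14, 8, 10, 3, 1, 6, 22, 20, 13]
Entering loop: for elem in nums:

After execution: count = 14
14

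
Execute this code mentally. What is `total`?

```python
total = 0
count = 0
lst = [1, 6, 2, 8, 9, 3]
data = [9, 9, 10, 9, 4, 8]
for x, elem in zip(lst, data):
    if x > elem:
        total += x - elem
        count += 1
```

Let's trace through this code step by step.

Initialize: total = 0
Initialize: count = 0
Initialize: lst = [1, 6, 2, 8, 9, 3]
Initialize: data = [9, 9, 10, 9, 4, 8]
Entering loop: for x, elem in zip(lst, data):

After execution: total = 5
5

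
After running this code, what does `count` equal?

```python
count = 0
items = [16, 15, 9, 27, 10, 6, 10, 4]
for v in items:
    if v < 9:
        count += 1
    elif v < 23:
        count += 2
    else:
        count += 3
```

Let's trace through this code step by step.

Initialize: count = 0
Initialize: items = [16, 15, 9, 27, 10, 6, 10, 4]
Entering loop: for v in items:

After execution: count = 15
15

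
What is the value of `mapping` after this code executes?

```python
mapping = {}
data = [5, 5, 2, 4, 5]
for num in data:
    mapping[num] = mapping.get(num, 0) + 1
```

Let's trace through this code step by step.

Initialize: mapping = {}
Initialize: data = [5, 5, 2, 4, 5]
Entering loop: for num in data:

After execution: mapping = {5: 3, 2: 1, 4: 1}
{5: 3, 2: 1, 4: 1}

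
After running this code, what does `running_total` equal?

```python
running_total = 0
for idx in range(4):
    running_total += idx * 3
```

Let's trace through this code step by step.

Initialize: running_total = 0
Entering loop: for idx in range(4):

After execution: running_total = 18
18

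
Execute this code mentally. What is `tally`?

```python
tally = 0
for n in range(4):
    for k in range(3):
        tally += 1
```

Let's trace through this code step by step.

Initialize: tally = 0
Entering loop: for n in range(4):

After execution: tally = 12
12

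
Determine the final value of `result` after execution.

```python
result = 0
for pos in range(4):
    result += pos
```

Let's trace through this code step by step.

Initialize: result = 0
Entering loop: for pos in range(4):

After execution: result = 6
6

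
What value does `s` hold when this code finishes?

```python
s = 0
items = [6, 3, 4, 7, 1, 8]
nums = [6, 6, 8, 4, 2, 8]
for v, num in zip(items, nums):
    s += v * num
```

Let's trace through this code step by step.

Initialize: s = 0
Initialize: items = [6, 3, 4, 7, 1, 8]
Initialize: nums = [6, 6, 8, 4, 2, 8]
Entering loop: for v, num in zip(items, nums):

After execution: s = 180
180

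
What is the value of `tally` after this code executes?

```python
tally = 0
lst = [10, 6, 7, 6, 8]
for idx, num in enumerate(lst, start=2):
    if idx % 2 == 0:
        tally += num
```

Let's trace through this code step by step.

Initialize: tally = 0
Initialize: lst = [10, 6, 7, 6, 8]
Entering loop: for idx, num in enumerate(lst, start=2):

After execution: tally = 25
25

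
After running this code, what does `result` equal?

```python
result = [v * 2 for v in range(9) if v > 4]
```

Let's trace through this code step by step.

Initialize: result = [v * 2 for v in range(9) if v > 4]

After execution: result = [10, 12, 14, 16]
[10, 12, 14, 16]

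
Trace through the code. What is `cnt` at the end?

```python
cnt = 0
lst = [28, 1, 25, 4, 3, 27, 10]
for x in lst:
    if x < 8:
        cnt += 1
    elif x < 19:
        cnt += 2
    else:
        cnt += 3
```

Let's trace through this code step by step.

Initialize: cnt = 0
Initialize: lst = [28, 1, 25, 4, 3, 27, 10]
Entering loop: for x in lst:

After execution: cnt = 14
14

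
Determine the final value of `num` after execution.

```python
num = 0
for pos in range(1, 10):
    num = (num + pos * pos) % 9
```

Let's trace through this code step by step.

Initialize: num = 0
Entering loop: for pos in range(1, 10):

After execution: num = 6
6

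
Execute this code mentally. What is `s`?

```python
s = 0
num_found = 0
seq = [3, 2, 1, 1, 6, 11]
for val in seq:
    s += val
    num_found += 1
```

Let's trace through this code step by step.

Initialize: s = 0
Initialize: num_found = 0
Initialize: seq = [3, 2, 1, 1, 6, 11]
Entering loop: for val in seq:

After execution: s = 24
24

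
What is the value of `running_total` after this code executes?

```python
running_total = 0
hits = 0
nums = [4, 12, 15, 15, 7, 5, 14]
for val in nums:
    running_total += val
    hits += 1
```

Let's trace through this code step by step.

Initialize: running_total = 0
Initialize: hits = 0
Initialize: nums = [4, 12, 15, 15, 7, 5, 14]
Entering loop: for val in nums:

After execution: running_total = 72
72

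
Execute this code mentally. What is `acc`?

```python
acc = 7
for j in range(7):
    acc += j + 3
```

Let's trace through this code step by step.

Initialize: acc = 7
Entering loop: for j in range(7):

After execution: acc = 49
49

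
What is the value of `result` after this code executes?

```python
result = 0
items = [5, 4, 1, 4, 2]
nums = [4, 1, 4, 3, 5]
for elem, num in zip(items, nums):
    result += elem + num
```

Let's trace through this code step by step.

Initialize: result = 0
Initialize: items = [5, 4, 1, 4, 2]
Initialize: nums = [4, 1, 4, 3, 5]
Entering loop: for elem, num in zip(items, nums):

After execution: result = 33
33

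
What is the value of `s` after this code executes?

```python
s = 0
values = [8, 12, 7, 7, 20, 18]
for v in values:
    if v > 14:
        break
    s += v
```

Let's trace through this code step by step.

Initialize: s = 0
Initialize: values = [8, 12, 7, 7, 20, 18]
Entering loop: for v in values:

After execution: s = 34
34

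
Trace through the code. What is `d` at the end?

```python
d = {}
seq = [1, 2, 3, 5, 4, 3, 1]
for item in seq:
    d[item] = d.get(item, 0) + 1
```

Let's trace through this code step by step.

Initialize: d = {}
Initialize: seq = [1, 2, 3, 5, 4, 3, 1]
Entering loop: for item in seq:

After execution: d = {1: 2, 2: 1, 3: 2, 5: 1, 4: 1}
{1: 2, 2: 1, 3: 2, 5: 1, 4: 1}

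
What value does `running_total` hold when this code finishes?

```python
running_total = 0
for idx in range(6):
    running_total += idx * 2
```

Let's trace through this code step by step.

Initialize: running_total = 0
Entering loop: for idx in range(6):

After execution: running_total = 30
30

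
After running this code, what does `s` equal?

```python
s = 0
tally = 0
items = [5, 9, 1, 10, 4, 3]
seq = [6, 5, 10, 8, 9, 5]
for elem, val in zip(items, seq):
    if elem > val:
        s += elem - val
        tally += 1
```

Let's trace through this code step by step.

Initialize: s = 0
Initialize: tally = 0
Initialize: items = [5, 9, 1, 10, 4, 3]
Initialize: seq = [6, 5, 10, 8, 9, 5]
Entering loop: for elem, val in zip(items, seq):

After execution: s = 6
6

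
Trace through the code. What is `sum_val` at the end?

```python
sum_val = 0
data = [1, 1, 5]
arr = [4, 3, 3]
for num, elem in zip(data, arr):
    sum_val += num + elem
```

Let's trace through this code step by step.

Initialize: sum_val = 0
Initialize: data = [1, 1, 5]
Initialize: arr = [4, 3, 3]
Entering loop: for num, elem in zip(data, arr):

After execution: sum_val = 17
17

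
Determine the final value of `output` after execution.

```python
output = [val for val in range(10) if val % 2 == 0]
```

Let's trace through this code step by step.

Initialize: output = [val for val in range(10) if val % 2 == 0]

After execution: output = [0, 2, 4, 6, 8]
[0, 2, 4, 6, 8]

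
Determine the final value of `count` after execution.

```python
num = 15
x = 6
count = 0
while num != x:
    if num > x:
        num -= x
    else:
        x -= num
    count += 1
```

Let's trace through this code step by step.

Initialize: num = 15
Initialize: x = 6
Initialize: count = 0
Entering loop: while num != x:

After execution: count = 3
3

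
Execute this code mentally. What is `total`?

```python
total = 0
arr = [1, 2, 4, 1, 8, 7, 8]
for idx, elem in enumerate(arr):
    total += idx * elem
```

Let's trace through this code step by step.

Initialize: total = 0
Initialize: arr = [1, 2, 4, 1, 8, 7, 8]
Entering loop: for idx, elem in enumerate(arr):

After execution: total = 128
128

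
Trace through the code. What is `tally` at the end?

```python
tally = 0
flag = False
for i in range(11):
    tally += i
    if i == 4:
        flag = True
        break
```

Let's trace through this code step by step.

Initialize: tally = 0
Initialize: flag = False
Entering loop: for i in range(11):

After execution: tally = 10
10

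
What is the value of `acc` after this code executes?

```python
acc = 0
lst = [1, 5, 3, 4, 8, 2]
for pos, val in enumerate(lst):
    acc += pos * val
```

Let's trace through this code step by step.

Initialize: acc = 0
Initialize: lst = [1, 5, 3, 4, 8, 2]
Entering loop: for pos, val in enumerate(lst):

After execution: acc = 65
65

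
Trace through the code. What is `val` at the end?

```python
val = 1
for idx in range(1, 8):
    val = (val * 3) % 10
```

Let's trace through this code step by step.

Initialize: val = 1
Entering loop: for idx in range(1, 8):

After execution: val = 7
7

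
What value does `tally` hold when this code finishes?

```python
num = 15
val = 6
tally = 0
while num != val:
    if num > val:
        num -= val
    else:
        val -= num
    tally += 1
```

Let's trace through this code step by step.

Initialize: num = 15
Initialize: val = 6
Initialize: tally = 0
Entering loop: while num != val:

After execution: tally = 3
3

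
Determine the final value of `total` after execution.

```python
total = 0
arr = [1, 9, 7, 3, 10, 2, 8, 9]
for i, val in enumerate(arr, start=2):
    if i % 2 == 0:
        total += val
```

Let's trace through this code step by step.

Initialize: total = 0
Initialize: arr = [1, 9, 7, 3, 10, 2, 8, 9]
Entering loop: for i, val in enumerate(arr, start=2):

After execution: total = 26
26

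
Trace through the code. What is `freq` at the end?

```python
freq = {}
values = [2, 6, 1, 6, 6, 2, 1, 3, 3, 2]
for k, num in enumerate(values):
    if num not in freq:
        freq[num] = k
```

Let's trace through this code step by step.

Initialize: freq = {}
Initialize: values = [2, 6, 1, 6, 6, 2, 1, 3, 3, 2]
Entering loop: for k, num in enumerate(values):

After execution: freq = {2: 0, 6: 1, 1: 2, 3: 7}
{2: 0, 6: 1, 1: 2, 3: 7}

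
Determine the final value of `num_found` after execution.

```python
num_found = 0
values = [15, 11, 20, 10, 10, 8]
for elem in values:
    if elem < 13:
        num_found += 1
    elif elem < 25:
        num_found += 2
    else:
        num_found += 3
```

Let's trace through this code step by step.

Initialize: num_found = 0
Initialize: values = [15, 11, 20, 10, 10, 8]
Entering loop: for elem in values:

After execution: num_found = 8
8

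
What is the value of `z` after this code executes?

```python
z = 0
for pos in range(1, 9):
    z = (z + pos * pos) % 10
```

Let's trace through this code step by step.

Initialize: z = 0
Entering loop: for pos in range(1, 9):

After execution: z = 4
4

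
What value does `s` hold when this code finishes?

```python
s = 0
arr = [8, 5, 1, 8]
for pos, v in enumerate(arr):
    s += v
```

Let's trace through this code step by step.

Initialize: s = 0
Initialize: arr = [8, 5, 1, 8]
Entering loop: for pos, v in enumerate(arr):

After execution: s = 22
22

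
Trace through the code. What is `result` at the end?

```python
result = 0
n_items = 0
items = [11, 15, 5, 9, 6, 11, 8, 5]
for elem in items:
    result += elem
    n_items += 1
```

Let's trace through this code step by step.

Initialize: result = 0
Initialize: n_items = 0
Initialize: items = [11, 15, 5, 9, 6, 11, 8, 5]
Entering loop: for elem in items:

After execution: result = 70
70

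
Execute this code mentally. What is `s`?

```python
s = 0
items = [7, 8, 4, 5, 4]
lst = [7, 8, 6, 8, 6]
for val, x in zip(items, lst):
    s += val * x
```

Let's trace through this code step by step.

Initialize: s = 0
Initialize: items = [7, 8, 4, 5, 4]
Initialize: lst = [7, 8, 6, 8, 6]
Entering loop: for val, x in zip(items, lst):

After execution: s = 201
201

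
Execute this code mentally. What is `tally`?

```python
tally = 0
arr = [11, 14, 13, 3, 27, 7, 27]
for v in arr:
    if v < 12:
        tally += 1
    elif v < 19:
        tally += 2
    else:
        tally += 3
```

Let's trace through this code step by step.

Initialize: tally = 0
Initialize: arr = [11, 14, 13, 3, 27, 7, 27]
Entering loop: for v in arr:

After execution: tally = 13
13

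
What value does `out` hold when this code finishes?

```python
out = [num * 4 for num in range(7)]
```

Let's trace through this code step by step.

Initialize: out = [num * 4 for num in range(7)]

After execution: out = [0, 4, 8, 12, 16, 20, 24]
[0, 4, 8, 12, 16, 20, 24]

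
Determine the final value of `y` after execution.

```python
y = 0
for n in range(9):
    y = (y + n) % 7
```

Let's trace through this code step by step.

Initialize: y = 0
Entering loop: for n in range(9):

After execution: y = 1
1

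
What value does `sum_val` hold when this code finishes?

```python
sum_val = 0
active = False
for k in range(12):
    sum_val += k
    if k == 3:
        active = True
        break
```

Let's trace through this code step by step.

Initialize: sum_val = 0
Initialize: active = False
Entering loop: for k in range(12):

After execution: sum_val = 6
6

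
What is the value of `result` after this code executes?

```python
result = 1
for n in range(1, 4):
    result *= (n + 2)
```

Let's trace through this code step by step.

Initialize: result = 1
Entering loop: for n in range(1, 4):

After execution: result = 60
60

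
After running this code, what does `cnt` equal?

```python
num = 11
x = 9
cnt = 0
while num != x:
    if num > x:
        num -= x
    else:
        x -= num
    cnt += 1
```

Let's trace through this code step by step.

Initialize: num = 11
Initialize: x = 9
Initialize: cnt = 0
Entering loop: while num != x:

After execution: cnt = 6
6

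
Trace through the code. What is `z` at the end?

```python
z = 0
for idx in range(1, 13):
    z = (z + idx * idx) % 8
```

Let's trace through this code step by step.

Initialize: z = 0
Entering loop: for idx in range(1, 13):

After execution: z = 2
2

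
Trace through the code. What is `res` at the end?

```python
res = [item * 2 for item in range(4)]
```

Let's trace through this code step by step.

Initialize: res = [item * 2 for item in range(4)]

After execution: res = [0, 2, 4, 6]
[0, 2, 4, 6]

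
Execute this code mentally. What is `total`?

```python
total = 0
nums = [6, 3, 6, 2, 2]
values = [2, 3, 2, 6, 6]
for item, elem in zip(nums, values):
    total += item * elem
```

Let's trace through this code step by step.

Initialize: total = 0
Initialize: nums = [6, 3, 6, 2, 2]
Initialize: values = [2, 3, 2, 6, 6]
Entering loop: for item, elem in zip(nums, values):

After execution: total = 57
57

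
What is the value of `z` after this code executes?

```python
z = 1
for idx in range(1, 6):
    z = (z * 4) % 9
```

Let's trace through this code step by step.

Initialize: z = 1
Entering loop: for idx in range(1, 6):

After execution: z = 7
7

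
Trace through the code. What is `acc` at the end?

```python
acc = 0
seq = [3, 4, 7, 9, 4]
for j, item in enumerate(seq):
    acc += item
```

Let's trace through this code step by step.

Initialize: acc = 0
Initialize: seq = [3, 4, 7, 9, 4]
Entering loop: for j, item in enumerate(seq):

After execution: acc = 27
27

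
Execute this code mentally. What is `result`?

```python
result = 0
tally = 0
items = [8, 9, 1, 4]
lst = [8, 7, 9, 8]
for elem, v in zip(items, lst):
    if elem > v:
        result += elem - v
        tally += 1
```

Let's trace through this code step by step.

Initialize: result = 0
Initialize: tally = 0
Initialize: items = [8, 9, 1, 4]
Initialize: lst = [8, 7, 9, 8]
Entering loop: for elem, v in zip(items, lst):

After execution: result = 2
2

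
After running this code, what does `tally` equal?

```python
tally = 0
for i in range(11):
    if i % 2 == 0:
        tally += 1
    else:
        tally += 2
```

Let's trace through this code step by step.

Initialize: tally = 0
Entering loop: for i in range(11):

After execution: tally = 16
16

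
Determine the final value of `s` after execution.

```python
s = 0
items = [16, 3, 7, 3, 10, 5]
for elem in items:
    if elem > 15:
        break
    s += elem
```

Let's trace through this code step by step.

Initialize: s = 0
Initialize: items = [16, 3, 7, 3, 10, 5]
Entering loop: for elem in items:

After execution: s = 0
0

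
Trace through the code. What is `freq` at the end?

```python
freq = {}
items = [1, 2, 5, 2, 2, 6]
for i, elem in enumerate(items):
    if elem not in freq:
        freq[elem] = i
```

Let's trace through this code step by step.

Initialize: freq = {}
Initialize: items = [1, 2, 5, 2, 2, 6]
Entering loop: for i, elem in enumerate(items):

After execution: freq = {1: 0, 2: 1, 5: 2, 6: 5}
{1: 0, 2: 1, 5: 2, 6: 5}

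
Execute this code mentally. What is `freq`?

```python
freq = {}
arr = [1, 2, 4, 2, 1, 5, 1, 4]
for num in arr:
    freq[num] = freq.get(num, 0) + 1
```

Let's trace through this code step by step.

Initialize: freq = {}
Initialize: arr = [1, 2, 4, 2, 1, 5, 1, 4]
Entering loop: for num in arr:

After execution: freq = {1: 3, 2: 2, 4: 2, 5: 1}
{1: 3, 2: 2, 4: 2, 5: 1}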